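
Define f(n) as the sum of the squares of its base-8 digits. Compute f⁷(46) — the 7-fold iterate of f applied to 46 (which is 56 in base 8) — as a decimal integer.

46 = (5,6)_8 → 5² + 6² = 25 + 36 = 61
61 = (7,5)_8 → 7² + 5² = 49 + 25 = 74
74 = (1,1,2)_8 → 1² + 1² + 2² = 1 + 1 + 4 = 6
6 = (6)_8 → 6² = 36
36 = (4,4)_8 → 4² + 4² = 16 + 16 = 32
32 = (4,0)_8 → 4² + 0² = 16 + 0 = 16
16 = (2,0)_8 → 2² + 0² = 4 + 0 = 4

4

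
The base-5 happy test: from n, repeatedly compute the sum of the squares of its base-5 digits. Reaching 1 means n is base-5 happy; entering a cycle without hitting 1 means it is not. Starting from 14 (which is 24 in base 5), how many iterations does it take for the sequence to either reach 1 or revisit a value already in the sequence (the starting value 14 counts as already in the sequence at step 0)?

14 = (2,4)_5 → 2² + 4² = 4 + 16 = 20
20 = (4,0)_5 → 4² + 0² = 16 + 0 = 16
16 = (3,1)_5 → 3² + 1² = 9 + 1 = 10
10 = (2,0)_5 → 2² + 0² = 4 + 0 = 4
4 = (4)_5 → 4² = 16  — 16 repeats.
That took 5 steps.

5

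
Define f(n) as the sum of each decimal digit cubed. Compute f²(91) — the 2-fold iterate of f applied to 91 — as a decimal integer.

370

91 → 9³ + 1³ = 730
730 → 7³ + 3³ + 0³ = 370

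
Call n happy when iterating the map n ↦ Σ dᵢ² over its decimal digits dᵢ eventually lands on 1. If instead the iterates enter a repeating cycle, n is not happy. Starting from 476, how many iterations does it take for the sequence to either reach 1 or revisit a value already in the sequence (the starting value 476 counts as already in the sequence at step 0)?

11

476 → 4² + 7² + 6² = 101
101 → 1² + 0² + 1² = 2
2 → 2² = 4
4 → 4² = 16
16 → 1² + 6² = 37
37 → 3² + 7² = 58
58 → 5² + 8² = 89
89 → 8² + 9² = 145
145 → 1² + 4² + 5² = 42
42 → 4² + 2² = 20
20 → 2² + 0² = 4  — 4 repeats.
That took 11 steps.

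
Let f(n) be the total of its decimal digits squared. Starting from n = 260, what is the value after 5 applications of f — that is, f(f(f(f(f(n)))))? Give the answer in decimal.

260 → 2² + 6² + 0² = 40
40 → 4² + 0² = 16
16 → 1² + 6² = 37
37 → 3² + 7² = 58
58 → 5² + 8² = 89

89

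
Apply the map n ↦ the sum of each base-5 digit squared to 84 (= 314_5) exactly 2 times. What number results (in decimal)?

84 = (3,1,4)_5 → 3² + 1² + 4² = 9 + 1 + 16 = 26
26 = (1,0,1)_5 → 1² + 0² + 1² = 1 + 0 + 1 = 2

2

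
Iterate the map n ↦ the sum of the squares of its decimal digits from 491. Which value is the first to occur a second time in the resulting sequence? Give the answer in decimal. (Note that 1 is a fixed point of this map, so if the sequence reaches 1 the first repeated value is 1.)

491 → 4² + 9² + 1² = 98
98 → 9² + 8² = 145
145 → 1² + 4² + 5² = 42
42 → 4² + 2² = 20
20 → 2² + 0² = 4
4 → 4² = 16
16 → 1² + 6² = 37
37 → 3² + 7² = 58
58 → 5² + 8² = 89
89 → 8² + 9² = 145  — 145 already appeared earlier.

145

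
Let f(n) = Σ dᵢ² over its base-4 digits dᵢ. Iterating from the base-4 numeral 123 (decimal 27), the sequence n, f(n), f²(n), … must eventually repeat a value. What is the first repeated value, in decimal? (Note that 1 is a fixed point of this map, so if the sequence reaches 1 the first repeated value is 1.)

27 = (1,2,3)_4 → 1² + 2² + 3² = 1 + 4 + 9 = 14
14 = (3,2)_4 → 3² + 2² = 9 + 4 = 13
13 = (3,1)_4 → 3² + 1² = 9 + 1 = 10
10 = (2,2)_4 → 2² + 2² = 4 + 4 = 8
8 = (2,0)_4 → 2² + 0² = 4 + 0 = 4
4 = (1,0)_4 → 1² + 0² = 1 + 0 = 1  — reached the fixed point 1.
1 → 1, so 1 is the first repeated value.

1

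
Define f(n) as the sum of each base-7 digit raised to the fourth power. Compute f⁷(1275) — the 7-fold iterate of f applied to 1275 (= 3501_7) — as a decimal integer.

803

1275 = (3,5,0,1)_7 → 3⁴ + 5⁴ + 0⁴ + 1⁴ = 81 + 625 + 0 + 1 = 707
707 = (2,0,3,0)_7 → 2⁴ + 0⁴ + 3⁴ + 0⁴ = 16 + 0 + 81 + 0 = 97
97 = (1,6,6)_7 → 1⁴ + 6⁴ + 6⁴ = 1 + 1296 + 1296 = 2593
2593 = (1,0,3,6,3)_7 → 1⁴ + 0⁴ + 3⁴ + 6⁴ + 3⁴ = 1 + 0 + 81 + 1296 + 81 = 1459
1459 = (4,1,5,3)_7 → 4⁴ + 1⁴ + 5⁴ + 3⁴ = 256 + 1 + 625 + 81 = 963
963 = (2,5,4,4)_7 → 2⁴ + 5⁴ + 4⁴ + 4⁴ = 16 + 625 + 256 + 256 = 1153
1153 = (3,2,3,5)_7 → 3⁴ + 2⁴ + 3⁴ + 5⁴ = 81 + 16 + 81 + 625 = 803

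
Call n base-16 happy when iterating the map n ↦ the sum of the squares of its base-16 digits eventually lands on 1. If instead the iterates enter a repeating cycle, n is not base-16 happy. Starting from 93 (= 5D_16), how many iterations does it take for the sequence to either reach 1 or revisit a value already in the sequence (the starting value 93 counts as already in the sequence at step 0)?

93 = (5,13)_16 → 5² + 13² = 194
194 = (12,2)_16 → 12² + 2² = 148
148 = (9,4)_16 → 9² + 4² = 97
97 = (6,1)_16 → 6² + 1² = 37
37 = (2,5)_16 → 2² + 5² = 29
29 = (1,13)_16 → 1² + 13² = 170
170 = (10,10)_16 → 10² + 10² = 200
200 = (12,8)_16 → 12² + 8² = 208
208 = (13,0)_16 → 13² + 0² = 169
169 = (10,9)_16 → 10² + 9² = 181
181 = (11,5)_16 → 11² + 5² = 146
146 = (9,2)_16 → 9² + 2² = 85
85 = (5,5)_16 → 5² + 5² = 50
50 = (3,2)_16 → 3² + 2² = 13
13 = (13)_16 → 13² = 169  — 169 repeats.
That took 15 steps.

15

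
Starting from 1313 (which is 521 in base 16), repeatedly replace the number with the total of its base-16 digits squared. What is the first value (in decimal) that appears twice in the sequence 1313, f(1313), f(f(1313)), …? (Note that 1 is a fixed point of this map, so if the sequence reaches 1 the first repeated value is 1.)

1313 = (5,2,1)_16 → 5² + 2² + 1² = 25 + 4 + 1 = 30
30 = (1,14)_16 → 1² + 14² = 1 + 196 = 197
197 = (12,5)_16 → 12² + 5² = 144 + 25 = 169
169 = (10,9)_16 → 10² + 9² = 100 + 81 = 181
181 = (11,5)_16 → 11² + 5² = 121 + 25 = 146
146 = (9,2)_16 → 9² + 2² = 81 + 4 = 85
85 = (5,5)_16 → 5² + 5² = 25 + 25 = 50
50 = (3,2)_16 → 3² + 2² = 9 + 4 = 13
13 = (13)_16 → 13² = 169  — 169 already appeared earlier.

169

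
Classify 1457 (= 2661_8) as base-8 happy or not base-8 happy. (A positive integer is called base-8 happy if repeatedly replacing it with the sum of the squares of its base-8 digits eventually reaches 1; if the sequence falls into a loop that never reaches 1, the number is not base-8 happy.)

base-8 happy

1457 = (2,6,6,1)_8 → 2² + 6² + 6² + 1² = 4 + 36 + 36 + 1 = 77
77 = (1,1,5)_8 → 1² + 1² + 5² = 1 + 1 + 25 = 27
27 = (3,3)_8 → 3² + 3² = 9 + 9 = 18
18 = (2,2)_8 → 2² + 2² = 4 + 4 = 8
8 = (1,0)_8 → 1² + 0² = 1 + 0 = 1  — reached 1.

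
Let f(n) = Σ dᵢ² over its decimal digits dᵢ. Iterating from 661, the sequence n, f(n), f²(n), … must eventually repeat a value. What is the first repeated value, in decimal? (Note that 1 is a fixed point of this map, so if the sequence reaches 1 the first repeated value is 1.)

661 → 6² + 6² + 1² = 73
73 → 7² + 3² = 58
58 → 5² + 8² = 89
89 → 8² + 9² = 145
145 → 1² + 4² + 5² = 42
42 → 4² + 2² = 20
20 → 2² + 0² = 4
4 → 4² = 16
16 → 1² + 6² = 37
37 → 3² + 7² = 58  — 58 already appeared earlier.

58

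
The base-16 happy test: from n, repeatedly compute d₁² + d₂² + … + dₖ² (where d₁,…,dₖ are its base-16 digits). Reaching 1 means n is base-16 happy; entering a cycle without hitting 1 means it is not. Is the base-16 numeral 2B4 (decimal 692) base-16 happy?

base-16 happy

692 = (2,11,4)_16 → 2² + 11² + 4² = 141
141 = (8,13)_16 → 8² + 13² = 233
233 = (14,9)_16 → 14² + 9² = 277
277 = (1,1,5)_16 → 1² + 1² + 5² = 27
27 = (1,11)_16 → 1² + 11² = 122
122 = (7,10)_16 → 7² + 10² = 149
149 = (9,5)_16 → 9² + 5² = 106
106 = (6,10)_16 → 6² + 10² = 136
136 = (8,8)_16 → 8² + 8² = 128
128 = (8,0)_16 → 8² + 0² = 64
64 = (4,0)_16 → 4² + 0² = 16
16 = (1,0)_16 → 1² + 0² = 1  — reached 1.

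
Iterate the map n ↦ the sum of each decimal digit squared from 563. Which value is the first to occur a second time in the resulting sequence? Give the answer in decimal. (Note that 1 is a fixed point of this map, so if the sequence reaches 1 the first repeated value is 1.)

563 → 5² + 6² + 3² = 25 + 36 + 9 = 70
70 → 7² + 0² = 49 + 0 = 49
49 → 4² + 9² = 16 + 81 = 97
97 → 9² + 7² = 81 + 49 = 130
130 → 1² + 3² + 0² = 1 + 9 + 0 = 10
10 → 1² + 0² = 1 + 0 = 1  — reached the fixed point 1.
1 → 1, so 1 is the first repeated value.

1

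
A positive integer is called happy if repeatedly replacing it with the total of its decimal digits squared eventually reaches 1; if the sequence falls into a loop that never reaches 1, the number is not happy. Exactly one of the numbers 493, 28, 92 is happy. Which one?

28

493: 493 → 106 → 37 → 58 → 89 → 145 → 42 → 20 → 4 → 16 → 37  — repeats 37 (not happy)
28: 28 → 68 → 100 → 1  — reaches 1 (happy)
92: 92 → 85 → 89 → 145 → 42 → 20 → 4 → 16 → 37 → 58 → 89  — repeats 89 (not happy)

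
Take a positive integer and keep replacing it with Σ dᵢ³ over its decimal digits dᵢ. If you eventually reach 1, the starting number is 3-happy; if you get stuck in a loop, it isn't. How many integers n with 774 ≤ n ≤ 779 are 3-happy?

774: 774 → 750 → 468 → 792 → 1080 → 513 → 153 → 153  — not 3-happy
775: 775 → 811 → 514 → 190 → 730 → 370 → 370  — not 3-happy
776: 776 → 902 → 737 → 713 → 371 → 371  — not 3-happy
777: 777 → 1029 → 738 → 882 → 1032 → 36 → 243 → 99 → 1458 → 702 → 351 → 153 → 153  — not 3-happy
778: 778 → 1198 → 1243 → 100 → 1  — 3-happy
779: 779 → 1415 → 191 → 731 → 371 → 371  — not 3-happy
3-happy: 778

1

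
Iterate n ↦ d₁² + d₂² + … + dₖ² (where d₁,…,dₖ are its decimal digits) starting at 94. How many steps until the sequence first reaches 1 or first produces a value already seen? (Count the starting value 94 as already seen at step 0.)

94 → 9² + 4² = 81 + 16 = 97
97 → 9² + 7² = 81 + 49 = 130
130 → 1² + 3² + 0² = 1 + 9 + 0 = 10
10 → 1² + 0² = 1 + 0 = 1  — reached 1.
That took 4 steps.

4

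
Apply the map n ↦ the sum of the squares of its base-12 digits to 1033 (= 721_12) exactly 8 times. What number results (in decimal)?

1033 = (7,2,1)_12 → 7² + 2² + 1² = 54
54 = (4,6)_12 → 4² + 6² = 52
52 = (4,4)_12 → 4² + 4² = 32
32 = (2,8)_12 → 2² + 8² = 68
68 = (5,8)_12 → 5² + 8² = 89
89 = (7,5)_12 → 7² + 5² = 74
74 = (6,2)_12 → 6² + 2² = 40
40 = (3,4)_12 → 3² + 4² = 25

25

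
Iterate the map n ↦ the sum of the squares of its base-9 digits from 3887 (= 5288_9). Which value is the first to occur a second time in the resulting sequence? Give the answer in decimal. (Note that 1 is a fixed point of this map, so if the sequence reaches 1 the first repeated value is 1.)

1

3887 = (5,2,8,8)_9 → 5² + 2² + 8² + 8² = 157
157 = (1,8,4)_9 → 1² + 8² + 4² = 81
81 = (1,0,0)_9 → 1² + 0² + 0² = 1  — reached the fixed point 1.
1 → 1, so 1 is the first repeated value.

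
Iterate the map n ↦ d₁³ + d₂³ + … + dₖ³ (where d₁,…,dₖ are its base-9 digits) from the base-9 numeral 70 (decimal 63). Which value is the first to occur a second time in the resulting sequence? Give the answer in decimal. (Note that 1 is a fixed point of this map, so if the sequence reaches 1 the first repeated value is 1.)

63 = (7,0)_9 → 343
343 = (4,2,1)_9 → 73
73 = (8,1)_9 → 513
513 = (6,3,0)_9 → 243
243 = (3,0,0)_9 → 27
27 = (3,0)_9 → 27  — 27 already appeared earlier.

27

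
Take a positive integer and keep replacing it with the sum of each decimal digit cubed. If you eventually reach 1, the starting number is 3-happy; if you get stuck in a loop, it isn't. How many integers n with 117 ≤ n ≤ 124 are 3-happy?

117: 117 → 345 → 216 → 225 → 141 → 66 → 432 → 99 → 1458 → 702 → 351 → 153 → 153  (repeats 153)
118: 118 → 514 → 190 → 730 → 370 → 370  (repeats 370)
119: 119 → 731 → 371 → 371  (repeats 371)
120: 120 → 9 → 729 → 1080 → 513 → 153 → 153  (repeats 153)
121: 121 → 10 → 1  (reaches 1)
122: 122 → 17 → 344 → 155 → 251 → 134 → 92 → 737 → 713 → 371 → 371  (repeats 371)
123: 123 → 36 → 243 → 99 → 1458 → 702 → 351 → 153 → 153  (repeats 153)
124: 124 → 73 → 370 → 370  (repeats 370)
3-happy: 121

1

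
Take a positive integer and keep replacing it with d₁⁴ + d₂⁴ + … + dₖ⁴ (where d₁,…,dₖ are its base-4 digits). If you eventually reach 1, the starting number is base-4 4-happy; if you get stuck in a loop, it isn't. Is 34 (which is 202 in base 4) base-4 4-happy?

base-4 4-happy

34 = (2,0,2)_4 → 2⁴ + 0⁴ + 2⁴ = 16 + 0 + 16 = 32
32 = (2,0,0)_4 → 2⁴ + 0⁴ + 0⁴ = 16 + 0 + 0 = 16
16 = (1,0,0)_4 → 1⁴ + 0⁴ + 0⁴ = 1 + 0 + 0 = 1  — reached 1.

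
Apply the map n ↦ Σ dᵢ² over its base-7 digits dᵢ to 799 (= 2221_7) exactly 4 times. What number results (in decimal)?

799 = (2,2,2,1)_7 → 2² + 2² + 2² + 1² = 13
13 = (1,6)_7 → 1² + 6² = 37
37 = (5,2)_7 → 5² + 2² = 29
29 = (4,1)_7 → 4² + 1² = 17

17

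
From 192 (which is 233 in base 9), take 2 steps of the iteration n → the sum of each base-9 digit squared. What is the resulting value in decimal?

192 = (2,3,3)_9 → 2² + 3² + 3² = 22
22 = (2,4)_9 → 2² + 4² = 20

20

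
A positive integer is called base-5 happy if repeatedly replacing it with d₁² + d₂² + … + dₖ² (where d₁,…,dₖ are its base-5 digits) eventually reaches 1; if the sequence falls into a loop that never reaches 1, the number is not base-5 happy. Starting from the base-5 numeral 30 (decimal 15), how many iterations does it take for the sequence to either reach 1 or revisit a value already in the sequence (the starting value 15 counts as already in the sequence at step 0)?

15 = (3,0)_5 → 3² + 0² = 9
9 = (1,4)_5 → 1² + 4² = 17
17 = (3,2)_5 → 3² + 2² = 13
13 = (2,3)_5 → 2² + 3² = 13  — 13 repeats.
That took 4 steps.

4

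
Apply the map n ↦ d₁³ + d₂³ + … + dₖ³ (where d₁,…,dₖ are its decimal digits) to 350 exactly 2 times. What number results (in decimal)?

350 → 152
152 → 134

134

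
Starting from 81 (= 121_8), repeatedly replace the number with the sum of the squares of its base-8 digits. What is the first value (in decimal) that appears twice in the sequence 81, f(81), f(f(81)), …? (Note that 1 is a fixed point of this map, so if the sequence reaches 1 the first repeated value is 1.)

81 = (1,2,1)_8 → 1² + 2² + 1² = 1 + 4 + 1 = 6
6 = (6)_8 → 6² = 36
36 = (4,4)_8 → 4² + 4² = 16 + 16 = 32
32 = (4,0)_8 → 4² + 0² = 16 + 0 = 16
16 = (2,0)_8 → 2² + 0² = 4 + 0 = 4
4 = (4)_8 → 4² = 16  — 16 already appeared earlier.

16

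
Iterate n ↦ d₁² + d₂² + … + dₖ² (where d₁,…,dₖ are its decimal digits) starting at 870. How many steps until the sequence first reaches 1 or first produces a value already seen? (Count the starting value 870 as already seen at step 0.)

12

870 → 8² + 7² + 0² = 64 + 49 + 0 = 113
113 → 1² + 1² + 3² = 1 + 1 + 9 = 11
11 → 1² + 1² = 1 + 1 = 2
2 → 2² = 4
4 → 4² = 16
16 → 1² + 6² = 1 + 36 = 37
37 → 3² + 7² = 9 + 49 = 58
58 → 5² + 8² = 25 + 64 = 89
89 → 8² + 9² = 64 + 81 = 145
145 → 1² + 4² + 5² = 1 + 16 + 25 = 42
42 → 4² + 2² = 16 + 4 = 20
20 → 2² + 0² = 4 + 0 = 4  — 4 repeats.
That took 12 steps.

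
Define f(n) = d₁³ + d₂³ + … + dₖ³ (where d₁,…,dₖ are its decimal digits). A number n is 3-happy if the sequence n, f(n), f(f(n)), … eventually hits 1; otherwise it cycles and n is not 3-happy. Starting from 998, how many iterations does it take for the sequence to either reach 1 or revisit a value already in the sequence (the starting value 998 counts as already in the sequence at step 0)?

998 → 9³ + 9³ + 8³ = 729 + 729 + 512 = 1970
1970 → 1³ + 9³ + 7³ + 0³ = 1 + 729 + 343 + 0 = 1073
1073 → 1³ + 0³ + 7³ + 3³ = 1 + 0 + 343 + 27 = 371
371 → 3³ + 7³ + 1³ = 27 + 343 + 1 = 371  — 371 repeats.
That took 4 steps.

4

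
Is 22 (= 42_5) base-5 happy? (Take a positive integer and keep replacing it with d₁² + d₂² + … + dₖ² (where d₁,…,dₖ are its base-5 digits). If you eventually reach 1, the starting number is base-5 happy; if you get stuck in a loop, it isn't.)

22 = (4,2)_5 → 4² + 2² = 16 + 4 = 20
20 = (4,0)_5 → 4² + 0² = 16 + 0 = 16
16 = (3,1)_5 → 3² + 1² = 9 + 1 = 10
10 = (2,0)_5 → 2² + 0² = 4 + 0 = 4
4 = (4)_5 → 4² = 16  — 16 already seen; the sequence cycles without reaching 1.

not base-5 happy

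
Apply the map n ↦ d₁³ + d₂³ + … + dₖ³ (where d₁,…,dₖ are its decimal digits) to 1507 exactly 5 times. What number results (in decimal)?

1507 → 469
469 → 1009
1009 → 730
730 → 370
370 → 370

370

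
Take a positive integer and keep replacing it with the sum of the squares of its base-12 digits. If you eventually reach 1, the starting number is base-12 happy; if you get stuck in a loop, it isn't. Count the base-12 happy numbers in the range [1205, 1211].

1205: 1205 → 105 → 145 → 2 → 4 → 16 → 17 → 26 → 8 → 64 → 41 → 34 → 104 → 128 → 164 → 66 → 61 → 26  — not base-12 happy
1206: 1206 → 116 → 145 → 2 → 4 → 16 → 17 → 26 → 8 → 64 → 41 → 34 → 104 → 128 → 164 → 66 → 61 → 26  — not base-12 happy
1207: 1207 → 129 → 181 → 11 → 121 → 101 → 89 → 74 → 40 → 25 → 5 → 25  — not base-12 happy
1208: 1208 → 144 → 1  — base-12 happy
1209: 1209 → 161 → 27 → 13 → 2 → 4 → 16 → 17 → 26 → 8 → 64 → 41 → 34 → 104 → 128 → 164 → 66 → 61 → 26  — not base-12 happy
1210: 1210 → 180 → 10 → 100 → 80 → 100  — not base-12 happy
1211: 1211 → 201 → 98 → 68 → 89 → 74 → 40 → 25 → 5 → 25  — not base-12 happy
base-12 happy: 1208

1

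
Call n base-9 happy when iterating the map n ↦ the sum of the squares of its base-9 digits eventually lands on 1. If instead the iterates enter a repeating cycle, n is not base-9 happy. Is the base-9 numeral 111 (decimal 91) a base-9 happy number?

91 = (1,1,1)_9 → 1² + 1² + 1² = 3
3 = (3)_9 → 3² = 9
9 = (1,0)_9 → 1² + 0² = 1  — reached 1.

base-9 happy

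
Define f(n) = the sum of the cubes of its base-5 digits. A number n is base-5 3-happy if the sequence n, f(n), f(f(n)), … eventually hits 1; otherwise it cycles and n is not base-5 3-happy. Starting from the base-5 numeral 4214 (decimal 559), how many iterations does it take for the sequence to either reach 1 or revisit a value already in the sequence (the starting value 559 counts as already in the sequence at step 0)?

6

559 = (4,2,1,4)_5 → 4³ + 2³ + 1³ + 4³ = 137
137 = (1,0,2,2)_5 → 1³ + 0³ + 2³ + 2³ = 17
17 = (3,2)_5 → 3³ + 2³ = 35
35 = (1,2,0)_5 → 1³ + 2³ + 0³ = 9
9 = (1,4)_5 → 1³ + 4³ = 65
65 = (2,3,0)_5 → 2³ + 3³ + 0³ = 35  — 35 repeats.
That took 6 steps.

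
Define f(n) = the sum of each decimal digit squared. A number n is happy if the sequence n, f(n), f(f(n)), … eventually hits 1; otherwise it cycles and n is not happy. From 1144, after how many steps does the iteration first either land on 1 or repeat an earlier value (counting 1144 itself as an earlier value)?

1144 → 1² + 1² + 4² + 4² = 1 + 1 + 16 + 16 = 34
34 → 3² + 4² = 9 + 16 = 25
25 → 2² + 5² = 4 + 25 = 29
29 → 2² + 9² = 4 + 81 = 85
85 → 8² + 5² = 64 + 25 = 89
89 → 8² + 9² = 64 + 81 = 145
145 → 1² + 4² + 5² = 1 + 16 + 25 = 42
42 → 4² + 2² = 16 + 4 = 20
20 → 2² + 0² = 4 + 0 = 4
4 → 4² = 16
16 → 1² + 6² = 1 + 36 = 37
37 → 3² + 7² = 9 + 49 = 58
58 → 5² + 8² = 25 + 64 = 89  — 89 repeats.
That took 13 steps.

13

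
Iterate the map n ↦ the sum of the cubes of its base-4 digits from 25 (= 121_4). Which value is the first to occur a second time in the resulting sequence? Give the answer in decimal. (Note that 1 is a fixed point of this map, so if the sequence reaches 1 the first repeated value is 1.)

1

25 = (1,2,1)_4 → 10
10 = (2,2)_4 → 16
16 = (1,0,0)_4 → 1  — reached the fixed point 1.
1 → 1, so 1 is the first repeated value.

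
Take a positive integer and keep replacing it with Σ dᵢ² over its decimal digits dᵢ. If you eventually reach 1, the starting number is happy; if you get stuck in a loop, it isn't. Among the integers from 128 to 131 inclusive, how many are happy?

128: 128 → 69 → 117 → 51 → 26 → 40 → 16 → 37 → 58 → 89 → 145 → 42 → 20 → 4 → 16  (repeats 16)
129: 129 → 86 → 100 → 1  (reaches 1)
130: 130 → 10 → 1  (reaches 1)
131: 131 → 11 → 2 → 4 → 16 → 37 → 58 → 89 → 145 → 42 → 20 → 4  (repeats 4)
happy: 129, 130

2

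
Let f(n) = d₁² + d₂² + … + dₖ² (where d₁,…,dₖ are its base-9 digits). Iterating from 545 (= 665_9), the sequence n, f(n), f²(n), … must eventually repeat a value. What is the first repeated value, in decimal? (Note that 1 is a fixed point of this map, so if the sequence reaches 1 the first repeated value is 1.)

545 = (6,6,5)_9 → 6² + 6² + 5² = 36 + 36 + 25 = 97
97 = (1,1,7)_9 → 1² + 1² + 7² = 1 + 1 + 49 = 51
51 = (5,6)_9 → 5² + 6² = 25 + 36 = 61
61 = (6,7)_9 → 6² + 7² = 36 + 49 = 85
85 = (1,0,4)_9 → 1² + 0² + 4² = 1 + 0 + 16 = 17
17 = (1,8)_9 → 1² + 8² = 1 + 64 = 65
65 = (7,2)_9 → 7² + 2² = 49 + 4 = 53
53 = (5,8)_9 → 5² + 8² = 25 + 64 = 89
89 = (1,0,8)_9 → 1² + 0² + 8² = 1 + 0 + 64 = 65  — 65 already appeared earlier.

65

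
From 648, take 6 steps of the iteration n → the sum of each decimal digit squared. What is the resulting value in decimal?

145

648 → 6² + 4² + 8² = 36 + 16 + 64 = 116
116 → 1² + 1² + 6² = 1 + 1 + 36 = 38
38 → 3² + 8² = 9 + 64 = 73
73 → 7² + 3² = 49 + 9 = 58
58 → 5² + 8² = 25 + 64 = 89
89 → 8² + 9² = 64 + 81 = 145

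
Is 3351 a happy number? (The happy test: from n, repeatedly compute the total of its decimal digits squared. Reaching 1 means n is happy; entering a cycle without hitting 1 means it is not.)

3351 → 3² + 3² + 5² + 1² = 44
44 → 4² + 4² = 32
32 → 3² + 2² = 13
13 → 1² + 3² = 10
10 → 1² + 0² = 1  — reached 1.

happy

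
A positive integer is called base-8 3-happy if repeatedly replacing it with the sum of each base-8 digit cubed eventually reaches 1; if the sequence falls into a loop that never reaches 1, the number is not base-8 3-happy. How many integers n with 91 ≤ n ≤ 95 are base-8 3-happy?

2

91: 91 → 55 → 559 → 469 → 476 → 434 → 440 → 559  (repeats 559)
92: 92 → 92  (repeats 92)
93: 93 → 153 → 36 → 128 → 8 → 1  (reaches 1)
94: 94 → 244 → 307 → 307  (repeats 307)
95: 95 → 371 → 368 → 341 → 258 → 72 → 2 → 8 → 1  (reaches 1)
base-8 3-happy: 93, 95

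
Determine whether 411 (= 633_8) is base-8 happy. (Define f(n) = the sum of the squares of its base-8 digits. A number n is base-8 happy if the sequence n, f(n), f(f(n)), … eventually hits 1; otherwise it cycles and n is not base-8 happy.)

411 = (6,3,3)_8 → 54
54 = (6,6)_8 → 72
72 = (1,1,0)_8 → 2
2 = (2)_8 → 4
4 = (4)_8 → 16
16 = (2,0)_8 → 4  — 4 already seen; the sequence cycles without reaching 1.

not base-8 happy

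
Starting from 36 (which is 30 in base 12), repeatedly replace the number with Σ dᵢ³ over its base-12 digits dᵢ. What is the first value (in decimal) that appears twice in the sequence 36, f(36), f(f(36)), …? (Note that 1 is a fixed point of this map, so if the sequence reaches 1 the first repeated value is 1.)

36 = (3,0)_12 → 27
27 = (2,3)_12 → 35
35 = (2,11)_12 → 1339
1339 = (9,3,7)_12 → 1099
1099 = (7,7,7)_12 → 1029
1029 = (7,1,9)_12 → 1073
1073 = (7,5,5)_12 → 593
593 = (4,1,5)_12 → 190
190 = (1,3,10)_12 → 1028
1028 = (7,1,8)_12 → 856
856 = (5,11,4)_12 → 1520
1520 = (10,6,8)_12 → 1728
1728 = (1,0,0,0)_12 → 1  — reached the fixed point 1.
1 → 1, so 1 is the first repeated value.

1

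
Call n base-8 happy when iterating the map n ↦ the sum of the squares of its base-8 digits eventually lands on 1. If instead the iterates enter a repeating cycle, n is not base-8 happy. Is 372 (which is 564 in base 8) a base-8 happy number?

base-8 happy

372 = (5,6,4)_8 → 77
77 = (1,1,5)_8 → 27
27 = (3,3)_8 → 18
18 = (2,2)_8 → 8
8 = (1,0)_8 → 1  — reached 1.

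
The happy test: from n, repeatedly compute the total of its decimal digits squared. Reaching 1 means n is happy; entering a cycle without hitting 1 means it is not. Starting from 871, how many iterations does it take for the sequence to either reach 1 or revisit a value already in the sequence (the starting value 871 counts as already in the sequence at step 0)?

871 → 8² + 7² + 1² = 114
114 → 1² + 1² + 4² = 18
18 → 1² + 8² = 65
65 → 6² + 5² = 61
61 → 6² + 1² = 37
37 → 3² + 7² = 58
58 → 5² + 8² = 89
89 → 8² + 9² = 145
145 → 1² + 4² + 5² = 42
42 → 4² + 2² = 20
20 → 2² + 0² = 4
4 → 4² = 16
16 → 1² + 6² = 37  — 37 repeats.
That took 13 steps.

13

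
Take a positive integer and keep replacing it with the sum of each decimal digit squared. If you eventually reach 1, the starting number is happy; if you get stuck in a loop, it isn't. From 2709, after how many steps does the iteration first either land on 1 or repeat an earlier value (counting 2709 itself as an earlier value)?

12

2709 → 2² + 7² + 0² + 9² = 134
134 → 1² + 3² + 4² = 26
26 → 2² + 6² = 40
40 → 4² + 0² = 16
16 → 1² + 6² = 37
37 → 3² + 7² = 58
58 → 5² + 8² = 89
89 → 8² + 9² = 145
145 → 1² + 4² + 5² = 42
42 → 4² + 2² = 20
20 → 2² + 0² = 4
4 → 4² = 16  — 16 repeats.
That took 12 steps.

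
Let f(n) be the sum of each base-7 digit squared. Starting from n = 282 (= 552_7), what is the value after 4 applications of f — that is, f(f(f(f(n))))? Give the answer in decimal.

52

282 = (5,5,2)_7 → 54
54 = (1,0,5)_7 → 26
26 = (3,5)_7 → 34
34 = (4,6)_7 → 52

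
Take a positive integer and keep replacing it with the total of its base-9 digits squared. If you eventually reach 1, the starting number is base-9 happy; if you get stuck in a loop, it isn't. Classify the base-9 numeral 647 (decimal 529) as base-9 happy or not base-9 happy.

529 = (6,4,7)_9 → 6² + 4² + 7² = 36 + 16 + 49 = 101
101 = (1,2,2)_9 → 1² + 2² + 2² = 1 + 4 + 4 = 9
9 = (1,0)_9 → 1² + 0² = 1 + 0 = 1  — reached 1.

base-9 happy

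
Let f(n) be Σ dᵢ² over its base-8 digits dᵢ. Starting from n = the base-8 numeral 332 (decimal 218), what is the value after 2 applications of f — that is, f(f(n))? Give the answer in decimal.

218 = (3,3,2)_8 → 22
22 = (2,6)_8 → 40

40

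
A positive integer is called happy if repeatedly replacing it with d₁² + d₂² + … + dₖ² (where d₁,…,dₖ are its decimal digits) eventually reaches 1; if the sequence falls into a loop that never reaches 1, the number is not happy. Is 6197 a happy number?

6197 → 6² + 1² + 9² + 7² = 36 + 1 + 81 + 49 = 167
167 → 1² + 6² + 7² = 1 + 36 + 49 = 86
86 → 8² + 6² = 64 + 36 = 100
100 → 1² + 0² + 0² = 1 + 0 + 0 = 1  — reached 1.

happy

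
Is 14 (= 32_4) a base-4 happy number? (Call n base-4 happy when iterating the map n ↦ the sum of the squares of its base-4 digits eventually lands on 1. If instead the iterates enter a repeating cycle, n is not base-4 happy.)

base-4 happy

14 = (3,2)_4 → 3² + 2² = 9 + 4 = 13
13 = (3,1)_4 → 3² + 1² = 9 + 1 = 10
10 = (2,2)_4 → 2² + 2² = 4 + 4 = 8
8 = (2,0)_4 → 2² + 0² = 4 + 0 = 4
4 = (1,0)_4 → 1² + 0² = 1 + 0 = 1  — reached 1.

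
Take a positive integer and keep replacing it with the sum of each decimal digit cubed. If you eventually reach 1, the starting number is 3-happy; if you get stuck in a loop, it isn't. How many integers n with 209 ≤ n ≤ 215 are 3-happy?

1

209: 209 → 737 → 713 → 371 → 371  (repeats 371)
210: 210 → 9 → 729 → 1080 → 513 → 153 → 153  (repeats 153)
211: 211 → 10 → 1  (reaches 1)
212: 212 → 17 → 344 → 155 → 251 → 134 → 92 → 737 → 713 → 371 → 371  (repeats 371)
213: 213 → 36 → 243 → 99 → 1458 → 702 → 351 → 153 → 153  (repeats 153)
214: 214 → 73 → 370 → 370  (repeats 370)
215: 215 → 134 → 92 → 737 → 713 → 371 → 371  (repeats 371)
3-happy: 211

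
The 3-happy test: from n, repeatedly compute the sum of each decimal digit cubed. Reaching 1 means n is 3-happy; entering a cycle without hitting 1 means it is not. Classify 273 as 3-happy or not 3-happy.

273 → 2³ + 7³ + 3³ = 378
378 → 3³ + 7³ + 8³ = 882
882 → 8³ + 8³ + 2³ = 1032
1032 → 1³ + 0³ + 3³ + 2³ = 36
36 → 3³ + 6³ = 243
243 → 2³ + 4³ + 3³ = 99
99 → 9³ + 9³ = 1458
1458 → 1³ + 4³ + 5³ + 8³ = 702
702 → 7³ + 0³ + 2³ = 351
351 → 3³ + 5³ + 1³ = 153
153 → 1³ + 5³ + 3³ = 153  — 153 already seen; the sequence cycles without reaching 1.

not 3-happy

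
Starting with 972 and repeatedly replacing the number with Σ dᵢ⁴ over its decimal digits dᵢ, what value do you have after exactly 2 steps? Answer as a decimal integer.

972 → 9⁴ + 7⁴ + 2⁴ = 8978
8978 → 8⁴ + 9⁴ + 7⁴ + 8⁴ = 17154

17154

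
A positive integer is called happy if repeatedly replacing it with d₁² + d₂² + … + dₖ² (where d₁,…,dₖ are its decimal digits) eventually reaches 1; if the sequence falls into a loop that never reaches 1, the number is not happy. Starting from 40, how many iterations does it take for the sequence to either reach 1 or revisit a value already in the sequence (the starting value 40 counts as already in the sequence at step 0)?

40 → 16
16 → 37
37 → 58
58 → 89
89 → 145
145 → 42
42 → 20
20 → 4
4 → 16  — 16 repeats.
That took 9 steps.

9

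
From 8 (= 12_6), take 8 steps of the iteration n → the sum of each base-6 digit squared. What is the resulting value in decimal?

8 = (1,2)_6 → 1² + 2² = 1 + 4 = 5
5 = (5)_6 → 5² = 25
25 = (4,1)_6 → 4² + 1² = 16 + 1 = 17
17 = (2,5)_6 → 2² + 5² = 4 + 25 = 29
29 = (4,5)_6 → 4² + 5² = 16 + 25 = 41
41 = (1,0,5)_6 → 1² + 0² + 5² = 1 + 0 + 25 = 26
26 = (4,2)_6 → 4² + 2² = 16 + 4 = 20
20 = (3,2)_6 → 3² + 2² = 9 + 4 = 13

13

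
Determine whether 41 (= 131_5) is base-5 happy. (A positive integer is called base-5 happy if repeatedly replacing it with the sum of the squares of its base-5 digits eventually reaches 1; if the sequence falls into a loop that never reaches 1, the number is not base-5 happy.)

base-5 happy

41 = (1,3,1)_5 → 1² + 3² + 1² = 11
11 = (2,1)_5 → 2² + 1² = 5
5 = (1,0)_5 → 1² + 0² = 1  — reached 1.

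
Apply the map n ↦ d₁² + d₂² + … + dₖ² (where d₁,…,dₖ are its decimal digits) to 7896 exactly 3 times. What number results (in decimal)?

7896 → 7² + 8² + 9² + 6² = 230
230 → 2² + 3² + 0² = 13
13 → 1² + 3² = 10

10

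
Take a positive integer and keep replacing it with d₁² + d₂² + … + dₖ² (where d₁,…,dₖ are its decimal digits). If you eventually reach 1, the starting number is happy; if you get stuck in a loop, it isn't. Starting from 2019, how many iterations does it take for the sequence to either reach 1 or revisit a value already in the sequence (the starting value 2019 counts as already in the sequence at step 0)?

2019 → 2² + 0² + 1² + 9² = 4 + 0 + 1 + 81 = 86
86 → 8² + 6² = 64 + 36 = 100
100 → 1² + 0² + 0² = 1 + 0 + 0 = 1  — reached 1.
That took 3 steps.

3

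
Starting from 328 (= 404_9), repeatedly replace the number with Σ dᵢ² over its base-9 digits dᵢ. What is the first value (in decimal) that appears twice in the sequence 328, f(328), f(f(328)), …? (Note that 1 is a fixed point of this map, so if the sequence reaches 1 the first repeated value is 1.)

328 = (4,0,4)_9 → 32
32 = (3,5)_9 → 34
34 = (3,7)_9 → 58
58 = (6,4)_9 → 52
52 = (5,7)_9 → 74
74 = (8,2)_9 → 68
68 = (7,5)_9 → 74  — 74 already appeared earlier.

74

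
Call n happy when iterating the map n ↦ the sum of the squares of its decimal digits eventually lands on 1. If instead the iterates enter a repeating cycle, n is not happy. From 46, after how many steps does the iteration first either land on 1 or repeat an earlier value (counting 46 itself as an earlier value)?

46 → 4² + 6² = 16 + 36 = 52
52 → 5² + 2² = 25 + 4 = 29
29 → 2² + 9² = 4 + 81 = 85
85 → 8² + 5² = 64 + 25 = 89
89 → 8² + 9² = 64 + 81 = 145
145 → 1² + 4² + 5² = 1 + 16 + 25 = 42
42 → 4² + 2² = 16 + 4 = 20
20 → 2² + 0² = 4 + 0 = 4
4 → 4² = 16
16 → 1² + 6² = 1 + 36 = 37
37 → 3² + 7² = 9 + 49 = 58
58 → 5² + 8² = 25 + 64 = 89  — 89 repeats.
That took 12 steps.

12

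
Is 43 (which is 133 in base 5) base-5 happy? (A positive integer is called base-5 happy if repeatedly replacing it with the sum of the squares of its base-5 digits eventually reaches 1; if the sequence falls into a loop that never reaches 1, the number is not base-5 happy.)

base-5 happy

43 = (1,3,3)_5 → 1² + 3² + 3² = 1 + 9 + 9 = 19
19 = (3,4)_5 → 3² + 4² = 9 + 16 = 25
25 = (1,0,0)_5 → 1² + 0² + 0² = 1 + 0 + 0 = 1  — reached 1.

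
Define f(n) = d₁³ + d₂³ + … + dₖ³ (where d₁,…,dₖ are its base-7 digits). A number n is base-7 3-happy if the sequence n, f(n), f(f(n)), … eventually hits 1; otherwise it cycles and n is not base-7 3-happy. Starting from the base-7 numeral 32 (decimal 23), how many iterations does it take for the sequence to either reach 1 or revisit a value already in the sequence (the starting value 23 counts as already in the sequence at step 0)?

10

23 = (3,2)_7 → 3³ + 2³ = 27 + 8 = 35
35 = (5,0)_7 → 5³ + 0³ = 125 + 0 = 125
125 = (2,3,6)_7 → 2³ + 3³ + 6³ = 8 + 27 + 216 = 251
251 = (5,0,6)_7 → 5³ + 0³ + 6³ = 125 + 0 + 216 = 341
341 = (6,6,5)_7 → 6³ + 6³ + 5³ = 216 + 216 + 125 = 557
557 = (1,4,2,4)_7 → 1³ + 4³ + 2³ + 4³ = 1 + 64 + 8 + 64 = 137
137 = (2,5,4)_7 → 2³ + 5³ + 4³ = 8 + 125 + 64 = 197
197 = (4,0,1)_7 → 4³ + 0³ + 1³ = 64 + 0 + 1 = 65
65 = (1,2,2)_7 → 1³ + 2³ + 2³ = 1 + 8 + 8 = 17
17 = (2,3)_7 → 2³ + 3³ = 8 + 27 = 35  — 35 repeats.
That took 10 steps.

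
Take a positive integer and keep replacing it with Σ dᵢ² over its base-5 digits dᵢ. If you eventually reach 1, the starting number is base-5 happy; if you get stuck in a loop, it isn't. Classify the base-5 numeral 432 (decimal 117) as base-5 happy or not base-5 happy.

not base-5 happy

117 = (4,3,2)_5 → 4² + 3² + 2² = 29
29 = (1,0,4)_5 → 1² + 0² + 4² = 17
17 = (3,2)_5 → 3² + 2² = 13
13 = (2,3)_5 → 2² + 3² = 13  — 13 already seen; the sequence cycles without reaching 1.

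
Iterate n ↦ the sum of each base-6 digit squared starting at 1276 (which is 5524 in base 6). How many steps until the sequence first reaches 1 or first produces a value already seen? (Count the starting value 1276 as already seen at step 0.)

14

1276 = (5,5,2,4)_6 → 70
70 = (1,5,4)_6 → 42
42 = (1,1,0)_6 → 2
2 = (2)_6 → 4
4 = (4)_6 → 16
16 = (2,4)_6 → 20
20 = (3,2)_6 → 13
13 = (2,1)_6 → 5
5 = (5)_6 → 25
25 = (4,1)_6 → 17
17 = (2,5)_6 → 29
29 = (4,5)_6 → 41
41 = (1,0,5)_6 → 26
26 = (4,2)_6 → 20  — 20 repeats.
That took 14 steps.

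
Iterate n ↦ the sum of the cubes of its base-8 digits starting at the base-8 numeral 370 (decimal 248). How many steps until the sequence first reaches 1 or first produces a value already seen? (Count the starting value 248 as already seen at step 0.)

14

248 = (3,7,0)_8 → 3³ + 7³ + 0³ = 370
370 = (5,6,2)_8 → 5³ + 6³ + 2³ = 349
349 = (5,3,5)_8 → 5³ + 3³ + 5³ = 277
277 = (4,2,5)_8 → 4³ + 2³ + 5³ = 197
197 = (3,0,5)_8 → 3³ + 0³ + 5³ = 152
152 = (2,3,0)_8 → 2³ + 3³ + 0³ = 35
35 = (4,3)_8 → 4³ + 3³ = 91
91 = (1,3,3)_8 → 1³ + 3³ + 3³ = 55
55 = (6,7)_8 → 6³ + 7³ = 559
559 = (1,0,5,7)_8 → 1³ + 0³ + 5³ + 7³ = 469
469 = (7,2,5)_8 → 7³ + 2³ + 5³ = 476
476 = (7,3,4)_8 → 7³ + 3³ + 4³ = 434
434 = (6,6,2)_8 → 6³ + 6³ + 2³ = 440
440 = (6,7,0)_8 → 6³ + 7³ + 0³ = 559  — 559 repeats.
That took 14 steps.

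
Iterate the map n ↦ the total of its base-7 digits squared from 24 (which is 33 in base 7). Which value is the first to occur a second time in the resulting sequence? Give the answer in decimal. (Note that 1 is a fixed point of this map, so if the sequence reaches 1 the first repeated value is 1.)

24 = (3,3)_7 → 3² + 3² = 18
18 = (2,4)_7 → 2² + 4² = 20
20 = (2,6)_7 → 2² + 6² = 40
40 = (5,5)_7 → 5² + 5² = 50
50 = (1,0,1)_7 → 1² + 0² + 1² = 2
2 = (2)_7 → 2² = 4
4 = (4)_7 → 4² = 16
16 = (2,2)_7 → 2² + 2² = 8
8 = (1,1)_7 → 1² + 1² = 2  — 2 already appeared earlier.

2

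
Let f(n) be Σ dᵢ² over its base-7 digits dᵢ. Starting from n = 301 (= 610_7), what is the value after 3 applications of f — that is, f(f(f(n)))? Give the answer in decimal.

301 = (6,1,0)_7 → 6² + 1² + 0² = 36 + 1 + 0 = 37
37 = (5,2)_7 → 5² + 2² = 25 + 4 = 29
29 = (4,1)_7 → 4² + 1² = 16 + 1 = 17

17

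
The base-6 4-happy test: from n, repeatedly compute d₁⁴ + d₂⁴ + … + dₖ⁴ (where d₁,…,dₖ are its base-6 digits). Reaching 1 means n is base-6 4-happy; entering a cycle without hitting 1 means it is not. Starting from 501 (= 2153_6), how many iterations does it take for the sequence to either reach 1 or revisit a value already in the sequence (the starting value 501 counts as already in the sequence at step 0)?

501 = (2,1,5,3)_6 → 723
723 = (3,2,0,3)_6 → 178
178 = (4,5,4)_6 → 1137
1137 = (5,1,3,3)_6 → 788
788 = (3,3,5,2)_6 → 803
803 = (3,4,1,5)_6 → 963
963 = (4,2,4,3)_6 → 609
609 = (2,4,5,3)_6 → 978
978 = (4,3,1,0)_6 → 338
338 = (1,3,2,2)_6 → 114
114 = (3,1,0)_6 → 82
82 = (2,1,4)_6 → 273
273 = (1,1,3,3)_6 → 164
164 = (4,3,2)_6 → 353
353 = (1,3,4,5)_6 → 963  — 963 repeats.
That took 15 steps.

15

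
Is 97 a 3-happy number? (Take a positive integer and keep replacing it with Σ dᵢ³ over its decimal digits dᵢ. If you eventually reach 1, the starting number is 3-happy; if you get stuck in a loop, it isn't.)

97 → 9³ + 7³ = 1072
1072 → 1³ + 0³ + 7³ + 2³ = 352
352 → 3³ + 5³ + 2³ = 160
160 → 1³ + 6³ + 0³ = 217
217 → 2³ + 1³ + 7³ = 352  — 352 already seen; the sequence cycles without reaching 1.

not 3-happy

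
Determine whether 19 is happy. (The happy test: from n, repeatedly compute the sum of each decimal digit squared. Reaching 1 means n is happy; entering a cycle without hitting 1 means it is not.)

19 → 1² + 9² = 1 + 81 = 82
82 → 8² + 2² = 64 + 4 = 68
68 → 6² + 8² = 36 + 64 = 100
100 → 1² + 0² + 0² = 1 + 0 + 0 = 1  — reached 1.

happy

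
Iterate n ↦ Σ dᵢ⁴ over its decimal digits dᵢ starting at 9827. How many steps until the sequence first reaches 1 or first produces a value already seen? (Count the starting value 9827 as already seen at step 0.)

9827 → 9⁴ + 8⁴ + 2⁴ + 7⁴ = 13074
13074 → 1⁴ + 3⁴ + 0⁴ + 7⁴ + 4⁴ = 2739
2739 → 2⁴ + 7⁴ + 3⁴ + 9⁴ = 9059
9059 → 9⁴ + 0⁴ + 5⁴ + 9⁴ = 13747
13747 → 1⁴ + 3⁴ + 7⁴ + 4⁴ + 7⁴ = 5140
5140 → 5⁴ + 1⁴ + 4⁴ + 0⁴ = 882
882 → 8⁴ + 8⁴ + 2⁴ = 8208
8208 → 8⁴ + 2⁴ + 0⁴ + 8⁴ = 8208  — 8208 repeats.
That took 8 steps.

8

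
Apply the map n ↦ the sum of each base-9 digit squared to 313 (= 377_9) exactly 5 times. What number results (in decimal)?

313 = (3,7,7)_9 → 3² + 7² + 7² = 107
107 = (1,2,8)_9 → 1² + 2² + 8² = 69
69 = (7,6)_9 → 7² + 6² = 85
85 = (1,0,4)_9 → 1² + 0² + 4² = 17
17 = (1,8)_9 → 1² + 8² = 65

65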